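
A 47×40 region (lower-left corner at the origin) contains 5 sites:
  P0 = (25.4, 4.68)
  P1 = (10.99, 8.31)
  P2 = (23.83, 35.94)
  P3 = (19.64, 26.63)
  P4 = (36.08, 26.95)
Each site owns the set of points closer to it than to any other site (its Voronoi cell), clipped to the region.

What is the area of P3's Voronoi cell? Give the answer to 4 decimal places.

1. box [0,47]×[0,40]: [(0, 0) (47, 0) (47, 40) (0, 40)]
2. ⊥bis P3·P0 via (22.52,15.655): [(0, 9.7454) (47, 22.0789) (47, 40) (0, 40)]  |A|=1132.1282
3. ⊥bis P3·P1 via (15.315,17.47): [(0, 24.7012) (20.3597, 15.0881) (47, 22.0789) (47, 40) (0, 40)]  |A|=979.8813
4. ⊥bis P3·P2 via (21.735,31.285): [(0, 24.7012) (20.3597, 15.0881) (43.9619, 21.2817) (2.3706, 40) (0, 40)]  |A|=534.9654
5. ⊥bis P3·P4 via (27.86,26.79): [(0, 24.7012) (20.3597, 15.0881) (28.0485, 17.1058) (27.8259, 28.5438) (2.3706, 40) (0, 40)]  |A|=443.4913
6. canonical 6-gon: [(0, 24.7012) (20.3597, 15.0881) (28.0485, 17.1058) (27.8259, 28.5438) (2.3706, 40) (0, 40)]
7. shoelace: 443.4913

Area of P3's cell: 443.4913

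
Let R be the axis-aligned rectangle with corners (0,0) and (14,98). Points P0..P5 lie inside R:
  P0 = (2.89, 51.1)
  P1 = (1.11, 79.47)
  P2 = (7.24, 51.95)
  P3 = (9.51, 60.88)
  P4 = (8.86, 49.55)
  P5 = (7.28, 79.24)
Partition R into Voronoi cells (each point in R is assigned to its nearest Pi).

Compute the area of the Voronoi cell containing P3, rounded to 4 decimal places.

Area of P3's cell: 178.1516

1. box [0,14]×[0,98]: [(0, 0) (14, 0) (14, 98) (0, 98)]
2. ⊥bis P3·P0 via (6.2,55.99): [(0, 60.1867) (14, 50.7102) (14, 98) (0, 98)]  |A|=595.7212
3. ⊥bis P3·P1 via (5.31,70.175): [(0, 67.7756) (0, 60.1867) (14, 50.7102) (14, 74.1016)]  |A|=216.8621
4. ⊥bis P3·P2 via (8.375,56.415): [(0, 67.7756) (0, 60.1867) (3.8865, 57.556) (14, 54.9851) (14, 74.1016)]  |A|=195.2452
5. ⊥bis P3·P4 via (9.185,55.215): [(0, 67.7756) (0, 60.1867) (3.8865, 57.556) (14, 54.9851) (14, 74.1016)]  |A|=195.2452
6. ⊥bis P3·P5 via (8.395,70.06): [(3.8278, 69.5053) (0, 67.7756) (0, 60.1867) (3.8865, 57.556) (14, 54.9851) (14, 70.7408)]  |A|=178.1516
7. canonical 6-gon: [(3.8278, 69.5053) (0, 67.7756) (0, 60.1867) (3.8865, 57.556) (14, 54.9851) (14, 70.7408)]
8. shoelace: 178.1516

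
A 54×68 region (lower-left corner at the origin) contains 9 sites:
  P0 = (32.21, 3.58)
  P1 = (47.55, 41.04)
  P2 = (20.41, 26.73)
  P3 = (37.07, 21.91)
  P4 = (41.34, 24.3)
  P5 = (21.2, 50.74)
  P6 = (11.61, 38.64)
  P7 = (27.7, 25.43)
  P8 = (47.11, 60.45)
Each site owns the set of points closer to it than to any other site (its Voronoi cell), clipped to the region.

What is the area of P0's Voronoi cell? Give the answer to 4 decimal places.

1. box [0,54]×[0,68]: [(0, 0) (54, 0) (54, 68) (0, 68)]
2. ⊥bis P0·P1 via (39.88,22.31): [(0, 38.641) (0, 0) (54, 0) (54, 16.5278)]  |A|=1489.5579
3. ⊥bis P0·P2 via (26.31,15.155): [(40.139, 22.2039) (0, 1.7443) (0, 0) (54, 0) (54, 16.5278)]  |A|=749.0587
4. ⊥bis P0·P3 via (34.64,12.745): [(26.0501, 15.0225) (0, 1.7443) (0, 0) (54, 0) (54, 7.6119)]  |A|=534.7035
5. ⊥bis P0·P4 via (36.775,13.94): [(46.8097, 9.5183) (26.0501, 15.0225) (0, 1.7443) (0, 0) (54, 0) (54, 6.35)]  |A|=530.1669
6. ⊥bis P0·P5 via (26.705,27.16): [(46.8097, 9.5183) (26.0501, 15.0225) (0, 1.7443) (0, 0) (54, 0) (54, 6.35)]  |A|=530.1669
7. ⊥bis P0·P6 via (21.91,21.11): [(46.8097, 9.5183) (26.0501, 15.0225) (0, 1.7443) (0, 0) (54, 0) (54, 6.35)]  |A|=530.1669
8. ⊥bis P0·P7 via (29.955,14.505): [(46.8097, 9.5183) (28.8569, 14.2783) (21.6865, 12.7983) (0, 1.7443) (0, 0) (54, 0) (54, 6.35)]  |A|=525.4218
9. ⊥bis P0·P8 via (39.66,32.015): [(46.8097, 9.5183) (28.8569, 14.2783) (21.6865, 12.7983) (0, 1.7443) (0, 0) (54, 0) (54, 6.35)]  |A|=525.4218
10. canonical 7-gon: [(46.8097, 9.5183) (28.8569, 14.2783) (21.6865, 12.7983) (0, 1.7443) (0, 0) (54, 0) (54, 6.35)]
11. shoelace: 525.4218

Area of P0's cell: 525.4218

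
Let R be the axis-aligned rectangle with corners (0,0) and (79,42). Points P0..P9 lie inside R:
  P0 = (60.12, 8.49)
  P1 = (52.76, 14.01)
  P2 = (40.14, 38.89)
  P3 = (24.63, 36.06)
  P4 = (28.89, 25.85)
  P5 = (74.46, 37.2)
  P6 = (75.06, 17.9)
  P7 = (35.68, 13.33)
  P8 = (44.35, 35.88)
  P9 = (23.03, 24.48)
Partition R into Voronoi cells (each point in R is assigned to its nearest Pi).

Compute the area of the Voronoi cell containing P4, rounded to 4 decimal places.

Area of P4's cell: 152.8845

1. box [0,79]×[0,42]: [(0, 0) (79, 0) (79, 42) (0, 42)]
2. ⊥bis P4·P0 via (44.505,17.17): [(0, 0) (34.9606, 0) (58.3074, 42) (0, 42)]  |A|=1958.6282
3. ⊥bis P4·P1 via (40.825,19.93): [(0, 0) (30.9393, 0) (51.7722, 42) (0, 42)]  |A|=1736.9411
4. ⊥bis P4·P2 via (34.515,32.37): [(0, 0) (30.9393, 0) (43.2553, 24.8295) (23.3528, 42) (0, 42)]  |A|=1492.9537
5. ⊥bis P4·P3 via (26.76,30.955): [(0, 19.7897) (0, 0) (30.9393, 0) (43.2553, 24.8295) (33.0926, 33.5972)]  |A|=1027.3416
6. ⊥bis P4·P5 via (51.675,31.525): [(0, 19.7897) (0, 0) (30.9393, 0) (43.2553, 24.8295) (33.0926, 33.5972)]  |A|=1027.3416
7. ⊥bis P4·P6 via (51.975,21.875): [(0, 19.7897) (0, 0) (30.9393, 0) (43.2553, 24.8295) (33.0926, 33.5972)]  |A|=1027.3416
8. ⊥bis P4·P7 via (32.285,19.59): [(0, 19.7897) (0, 2.0808) (42.7499, 25.2655) (33.0926, 33.5972)]  |A|=583.0582
9. ⊥bis P4·P8 via (36.62,30.865): [(0, 19.7897) (0, 2.0808) (40.9027, 24.2637) (37.0783, 30.1585) (33.0926, 33.5972)]  |A|=575.6981
10. ⊥bis P4·P9 via (25.96,25.165): [(24.7978, 30.1363) (27.8284, 17.1731) (40.9027, 24.2637) (37.0783, 30.1585) (33.0926, 33.5972)]  |A|=152.8845
11. canonical 5-gon: [(24.7978, 30.1363) (27.8284, 17.1731) (40.9027, 24.2637) (37.0783, 30.1585) (33.0926, 33.5972)]
12. shoelace: 152.8845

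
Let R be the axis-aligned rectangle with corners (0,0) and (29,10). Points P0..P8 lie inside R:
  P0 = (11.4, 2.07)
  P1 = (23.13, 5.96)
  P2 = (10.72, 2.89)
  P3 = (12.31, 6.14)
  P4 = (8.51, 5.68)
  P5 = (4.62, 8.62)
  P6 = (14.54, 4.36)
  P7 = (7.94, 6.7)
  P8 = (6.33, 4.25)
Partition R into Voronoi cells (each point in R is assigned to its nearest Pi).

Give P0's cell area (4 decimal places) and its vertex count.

1. box [0,29]×[0,10]: [(0, 0) (29, 0) (29, 10) (0, 10)]
2. ⊥bis P0·P1 via (17.265,4.015): [(0, 0) (18.5965, 0) (15.2802, 10) (0, 10)]  |A|=169.3835
3. ⊥bis P0·P2 via (11.06,2.48): [(8.0694, 0) (18.5965, 0) (16.3259, 6.8468)]  |A|=36.0386
4. ⊥bis P0·P3 via (11.855,4.105): [(12.7722, 3.8999) (8.0694, 0) (18.5965, 0) (17.666, 2.8057)]  |A|=26.8836
5. ⊥bis P0·P4 via (9.955,3.875): [(12.7722, 3.8999) (8.0694, 0) (18.5965, 0) (17.666, 2.8057)]  |A|=26.8836
6. ⊥bis P0·P5 via (8.01,5.345): [(12.7722, 3.8999) (8.0694, 0) (18.5965, 0) (17.666, 2.8057)]  |A|=26.8836
7. ⊥bis P0·P6 via (12.97,3.215): [(12.5842, 3.744) (8.0694, 0) (15.3147, 0)]  |A|=13.5631
8. ⊥bis P0·P7 via (9.67,4.385): [(12.5842, 3.744) (8.0694, 0) (15.3147, 0)]  |A|=13.5631
9. ⊥bis P0·P8 via (8.865,3.16): [(12.5842, 3.744) (8.0694, 0) (15.3147, 0)]  |A|=13.5631
10. canonical 3-gon: [(12.5842, 3.744) (8.0694, 0) (15.3147, 0)]
11. shoelace: 13.5631

Area of P0's cell: 13.5631 (3 vertices)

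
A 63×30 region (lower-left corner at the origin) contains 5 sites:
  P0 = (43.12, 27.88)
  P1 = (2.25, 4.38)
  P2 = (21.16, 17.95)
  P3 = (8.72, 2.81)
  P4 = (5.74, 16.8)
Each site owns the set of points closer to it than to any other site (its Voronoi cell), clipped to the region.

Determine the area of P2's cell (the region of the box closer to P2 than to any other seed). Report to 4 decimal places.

Area of P2's cell: 590.7492

1. box [0,63]×[0,30]: [(0, 0) (63, 0) (63, 30) (0, 30)]
2. ⊥bis P2·P0 via (32.14,22.915): [(0, 0) (42.5018, 0) (28.9363, 30) (0, 30)]  |A|=1071.5715
3. ⊥bis P2·P1 via (11.705,11.165): [(0, 27.4761) (19.7171, 0) (42.5018, 0) (28.9363, 30) (0, 30)]  |A|=800.6969
4. ⊥bis P2·P3 via (14.94,10.38): [(0, 27.4761) (8.4295, 15.7294) (27.5729, 0) (42.5018, 0) (28.9363, 30) (0, 30)]  |A|=738.9134
5. ⊥bis P2·P4 via (13.45,17.375): [(13.9085, 11.2276) (27.5729, 0) (42.5018, 0) (28.9363, 30) (12.5084, 30)]  |A|=590.7492
6. canonical 5-gon: [(13.9085, 11.2276) (27.5729, 0) (42.5018, 0) (28.9363, 30) (12.5084, 30)]
7. shoelace: 590.7492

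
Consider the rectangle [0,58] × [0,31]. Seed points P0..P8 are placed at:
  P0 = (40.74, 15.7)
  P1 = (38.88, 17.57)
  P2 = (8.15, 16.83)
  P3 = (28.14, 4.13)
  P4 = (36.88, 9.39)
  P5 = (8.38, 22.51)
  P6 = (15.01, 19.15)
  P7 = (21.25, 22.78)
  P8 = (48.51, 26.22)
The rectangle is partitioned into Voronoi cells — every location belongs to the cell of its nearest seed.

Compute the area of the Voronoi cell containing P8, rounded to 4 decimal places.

Area of P8's cell: 246.5166

1. box [0,58]×[0,31]: [(0, 0) (58, 0) (58, 31) (0, 31)]
2. ⊥bis P8·P0 via (44.625,20.96): [(58, 11.0813) (58, 31) (31.0316, 31)]  |A|=268.5876
3. ⊥bis P8·P1 via (43.695,21.895): [(44.3571, 21.1578) (58, 11.0813) (58, 31) (35.5166, 31)]  |A|=246.5166
4. ⊥bis P8·P2 via (28.33,21.525): [(44.3571, 21.1578) (58, 11.0813) (58, 31) (35.5166, 31)]  |A|=246.5166
5. ⊥bis P8·P3 via (38.325,15.175): [(44.3571, 21.1578) (58, 11.0813) (58, 31) (35.5166, 31)]  |A|=246.5166
6. ⊥bis P8·P4 via (42.695,17.805): [(44.3571, 21.1578) (58, 11.0813) (58, 31) (35.5166, 31)]  |A|=246.5166
7. ⊥bis P8·P5 via (28.445,24.365): [(44.3571, 21.1578) (58, 11.0813) (58, 31) (35.5166, 31)]  |A|=246.5166
8. ⊥bis P8·P6 via (31.76,22.685): [(44.3571, 21.1578) (58, 11.0813) (58, 31) (35.5166, 31)]  |A|=246.5166
9. ⊥bis P8·P7 via (34.88,24.5): [(44.3571, 21.1578) (58, 11.0813) (58, 31) (35.5166, 31)]  |A|=246.5166
10. canonical 4-gon: [(44.3571, 21.1578) (58, 11.0813) (58, 31) (35.5166, 31)]
11. shoelace: 246.5166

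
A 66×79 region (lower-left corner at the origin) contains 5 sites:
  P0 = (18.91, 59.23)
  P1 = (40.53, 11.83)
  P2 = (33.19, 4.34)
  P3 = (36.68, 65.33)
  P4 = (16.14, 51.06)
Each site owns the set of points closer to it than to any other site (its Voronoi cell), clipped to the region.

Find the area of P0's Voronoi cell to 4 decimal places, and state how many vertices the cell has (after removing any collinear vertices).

Area of P0's cell: 602.7777 (4 vertices)

1. box [0,66]×[0,79]: [(0, 0) (66, 0) (66, 79) (0, 79)]
2. ⊥bis P0·P1 via (29.72,35.53): [(0, 21.9742) (66, 52.078) (66, 79) (0, 79)]  |A|=2770.2795
3. ⊥bis P0·P2 via (26.05,31.785): [(0, 25.0079) (15.4814, 29.0355) (66, 52.078) (66, 79) (0, 79)]  |A|=2746.7963
4. ⊥bis P0·P3 via (27.795,62.28): [(0, 25.0079) (15.4814, 29.0355) (35.9951, 38.3922) (22.0554, 79) (0, 79)]  |A|=1450.6534
5. ⊥bis P0·P4 via (17.525,55.145): [(0, 61.0868) (31.9196, 50.2646) (22.0554, 79) (0, 79)]  |A|=602.7777
6. canonical 4-gon: [(0, 61.0868) (31.9196, 50.2646) (22.0554, 79) (0, 79)]
7. shoelace: 602.7777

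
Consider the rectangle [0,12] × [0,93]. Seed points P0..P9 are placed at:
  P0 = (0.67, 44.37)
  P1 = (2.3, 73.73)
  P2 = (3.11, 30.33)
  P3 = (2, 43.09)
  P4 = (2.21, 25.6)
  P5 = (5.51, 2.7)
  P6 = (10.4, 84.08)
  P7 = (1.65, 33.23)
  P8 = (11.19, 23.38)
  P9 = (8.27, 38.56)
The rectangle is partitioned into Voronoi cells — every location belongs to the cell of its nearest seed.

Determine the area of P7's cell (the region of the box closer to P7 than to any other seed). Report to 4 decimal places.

1. box [0,12]×[0,93]: [(0, 0) (12, 0) (12, 93) (0, 93)]
2. ⊥bis P7·P0 via (1.16,38.8): [(0, 38.698) (0, 0) (12, 0) (12, 39.7536)]  |A|=470.7094
3. ⊥bis P7·P1 via (1.975,53.48): [(0, 38.698) (0, 0) (12, 0) (12, 39.7536)]  |A|=470.7094
4. ⊥bis P7·P2 via (2.38,31.78): [(0, 38.698) (0, 30.5818) (12, 36.6232) (12, 39.7536)]  |A|=67.4796
5. ⊥bis P7·P3 via (1.825,38.16): [(0, 38.2248) (0, 30.5818) (12, 36.6232) (12, 37.7988)]  |A|=52.9118
6. ⊥bis P7·P4 via (1.93,29.415): [(0, 38.2248) (0, 30.5818) (12, 36.6232) (12, 37.7988)]  |A|=52.9118
7. ⊥bis P7·P5 via (3.58,17.965): [(0, 38.2248) (0, 30.5818) (12, 36.6232) (12, 37.7988)]  |A|=52.9118
8. ⊥bis P7·P6 via (6.025,58.655): [(0, 38.2248) (0, 30.5818) (12, 36.6232) (12, 37.7988)]  |A|=52.9118
9. ⊥bis P7·P8 via (6.42,28.305): [(0, 38.2248) (0, 30.5818) (12, 36.6232) (12, 37.7988)]  |A|=52.9118
10. ⊥bis P7·P9 via (4.96,35.895): [(3.1749, 38.1121) (0, 38.2248) (0, 30.5818) (6.5734, 33.8911)]  |A|=31.6292
11. canonical 4-gon: [(3.1749, 38.1121) (0, 38.2248) (0, 30.5818) (6.5734, 33.8911)]
12. shoelace: 31.6292

Area of P7's cell: 31.6292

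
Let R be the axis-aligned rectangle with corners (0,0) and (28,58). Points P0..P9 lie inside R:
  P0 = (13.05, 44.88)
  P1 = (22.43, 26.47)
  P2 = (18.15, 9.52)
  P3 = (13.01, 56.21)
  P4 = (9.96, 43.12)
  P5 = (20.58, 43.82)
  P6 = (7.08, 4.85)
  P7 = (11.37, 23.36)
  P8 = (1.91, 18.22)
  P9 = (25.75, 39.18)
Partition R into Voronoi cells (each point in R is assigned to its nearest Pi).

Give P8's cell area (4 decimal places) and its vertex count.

Area of P8's cell: 120.7992 (5 vertices)

1. box [0,28]×[0,58]: [(0, 0) (28, 0) (28, 58) (0, 58)]
2. ⊥bis P8·P0 via (7.48,31.55): [(0, 34.6756) (0, 0) (28, 0) (28, 22.9756)]  |A|=807.1165
3. ⊥bis P8·P1 via (12.17,22.345): [(8.6689, 31.0532) (0, 34.6756) (0, 0) (21.1537, 0)]  |A|=478.745
4. ⊥bis P8·P2 via (10.03,13.87): [(13.199, 19.7855) (8.6689, 31.0532) (0, 34.6756) (0, 0) (2.5996, 0)]  |A|=295.1938
5. ⊥bis P8·P3 via (7.46,37.215): [(13.199, 19.7855) (8.6689, 31.0532) (0, 34.6756) (0, 0) (2.5996, 0)]  |A|=295.1938
6. ⊥bis P8·P4 via (5.935,30.67): [(13.199, 19.7855) (9.2544, 29.5969) (0, 32.5887) (0, 0) (2.5996, 0)]  |A|=280.2857
7. ⊥bis P8·P5 via (11.245,31.02): [(13.199, 19.7855) (9.2544, 29.5969) (0, 32.5887) (0, 0) (2.5996, 0)]  |A|=280.2857
8. ⊥bis P8·P6 via (4.495,11.535): [(9.8985, 13.6244) (13.199, 19.7855) (9.2544, 29.5969) (0, 32.5887) (0, 9.7968)]  |A|=214.0896
9. ⊥bis P8·P7 via (6.64,20.79): [(9.8985, 13.6244) (10.2137, 14.2128) (0.2781, 32.4988) (0, 32.5887) (0, 9.7968)]  |A|=120.7992
10. ⊥bis P8·P9 via (13.83,28.7): [(9.8985, 13.6244) (10.2137, 14.2128) (0.2781, 32.4988) (0, 32.5887) (0, 9.7968)]  |A|=120.7992
11. canonical 5-gon: [(9.8985, 13.6244) (10.2137, 14.2128) (0.2781, 32.4988) (0, 32.5887) (0, 9.7968)]
12. shoelace: 120.7992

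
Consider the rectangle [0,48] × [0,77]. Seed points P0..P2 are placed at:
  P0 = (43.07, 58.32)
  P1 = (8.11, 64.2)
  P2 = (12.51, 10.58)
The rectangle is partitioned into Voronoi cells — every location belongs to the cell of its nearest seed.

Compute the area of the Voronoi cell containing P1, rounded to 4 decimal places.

1. box [0,48]×[0,77]: [(0, 0) (48, 0) (48, 77) (0, 77)]
2. ⊥bis P1·P0 via (25.59,61.26): [(0, 0) (15.2865, 0) (28.2373, 77) (0, 77)]  |A|=1675.6698
3. ⊥bis P1·P2 via (10.31,37.39): [(0, 36.544) (21.7329, 38.3274) (28.2373, 77) (0, 77)]  |A|=985.62
4. canonical 4-gon: [(0, 36.544) (21.7329, 38.3274) (28.2373, 77) (0, 77)]
5. shoelace: 985.62

Area of P1's cell: 985.6200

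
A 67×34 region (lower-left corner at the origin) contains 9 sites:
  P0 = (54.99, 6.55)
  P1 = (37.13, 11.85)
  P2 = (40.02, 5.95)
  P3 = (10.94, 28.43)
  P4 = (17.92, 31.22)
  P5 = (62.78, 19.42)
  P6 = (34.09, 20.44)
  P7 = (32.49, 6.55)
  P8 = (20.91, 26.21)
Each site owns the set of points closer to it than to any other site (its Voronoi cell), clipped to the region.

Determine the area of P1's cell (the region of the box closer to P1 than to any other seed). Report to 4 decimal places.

1. box [0,67]×[0,34]: [(0, 0) (67, 0) (67, 34) (0, 34)]
2. ⊥bis P1·P0 via (46.06,9.2): [(0, 0) (43.3299, 0) (53.4195, 34) (0, 34)]  |A|=1644.7388
3. ⊥bis P1·P2 via (38.575,8.9): [(0, 0) (20.4054, 0) (47.2289, 13.1389) (53.4195, 34) (0, 34)]  |A|=1494.1374
4. ⊥bis P1·P3 via (24.035,20.14): [(11.285, 0) (20.4054, 0) (47.2289, 13.1389) (53.4195, 34) (32.8093, 34)]  |A|=744.5336
5. ⊥bis P1·P4 via (27.525,21.535): [(20.5204, 14.5882) (11.285, 0) (20.4054, 0) (47.2289, 13.1389) (53.4195, 34) (40.0938, 34)]  |A|=673.8307
6. ⊥bis P1·P5 via (49.955,15.635): [(20.5204, 14.5882) (11.285, 0) (20.4054, 0) (47.2289, 13.1389) (48.965, 18.9894) (44.535, 34) (40.0938, 34)]  |A|=607.1501
7. ⊥bis P1·P6 via (35.61,16.145): [(17.4336, 9.7124) (11.285, 0) (20.4054, 0) (47.2289, 13.1389) (48.965, 18.9894) (48.4621, 20.6934)]  |A|=307.4539
8. ⊥bis P1·P7 via (34.81,9.2): [(29.3911, 13.9441) (36.3805, 7.8251) (47.2289, 13.1389) (48.965, 18.9894) (48.4621, 20.6934)]  |A|=122.5854
9. ⊥bis P1·P8 via (29.02,19.03): [(29.3911, 13.9441) (36.3805, 7.8251) (47.2289, 13.1389) (48.965, 18.9894) (48.4621, 20.6934)]  |A|=122.5854
10. canonical 5-gon: [(29.3911, 13.9441) (36.3805, 7.8251) (47.2289, 13.1389) (48.965, 18.9894) (48.4621, 20.6934)]
11. shoelace: 122.5854

Area of P1's cell: 122.5854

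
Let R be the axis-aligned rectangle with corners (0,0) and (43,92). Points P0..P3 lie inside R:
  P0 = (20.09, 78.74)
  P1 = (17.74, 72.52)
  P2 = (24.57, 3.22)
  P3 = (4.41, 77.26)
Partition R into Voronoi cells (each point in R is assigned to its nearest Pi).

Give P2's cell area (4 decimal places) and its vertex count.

1. box [0,43]×[0,92]: [(0, 0) (43, 0) (43, 92) (0, 92)]
2. ⊥bis P2·P0 via (22.33,40.98): [(0, 39.6553) (0, 0) (43, 0) (43, 42.2062)]  |A|=1760.0228
3. ⊥bis P2·P1 via (21.155,37.87): [(0, 35.785) (0, 0) (43, 0) (43, 40.023)]  |A|=1629.8721
4. ⊥bis P2·P3 via (14.49,40.24): [(0, 35.785) (0, 0) (43, 0) (43, 40.023)]  |A|=1629.8721
5. canonical 4-gon: [(0, 35.785) (0, 0) (43, 0) (43, 40.023)]
6. shoelace: 1629.8721

Area of P2's cell: 1629.8721 (4 vertices)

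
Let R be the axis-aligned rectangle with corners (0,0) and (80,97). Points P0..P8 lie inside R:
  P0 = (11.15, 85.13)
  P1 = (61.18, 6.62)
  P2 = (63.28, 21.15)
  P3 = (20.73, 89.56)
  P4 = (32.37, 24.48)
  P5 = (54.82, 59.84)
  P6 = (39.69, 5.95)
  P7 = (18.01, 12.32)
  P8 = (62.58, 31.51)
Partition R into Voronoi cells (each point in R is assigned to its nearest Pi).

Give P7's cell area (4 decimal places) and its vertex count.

1. box [0,80]×[0,97]: [(0, 0) (80, 0) (80, 97) (0, 97)]
2. ⊥bis P7·P0 via (14.58,48.725): [(0, 47.3513) (0, 0) (80, 0) (80, 54.8887)]  |A|=4089.6014
3. ⊥bis P7·P1 via (39.595,9.47): [(45.1585, 51.606) (0, 47.3513) (0, 0) (38.3446, 0)]  |A|=2058.5634
4. ⊥bis P7·P2 via (40.645,16.735): [(40.5909, 17.0125) (34.0475, 50.5592) (0, 47.3513) (0, 0) (38.3446, 0)]  |A|=1868.7704
5. ⊥bis P7·P3 via (19.37,50.94): [(40.5909, 17.0125) (34.0742, 50.4222) (32.9964, 50.4601) (0, 47.3513) (0, 0) (38.3446, 0)]  |A|=1868.6971
6. ⊥bis P7·P4 via (25.19,18.4): [(38.6719, 2.4789) (0.6243, 47.4101) (0, 47.3513) (0, 0) (38.3446, 0)]  |A|=978.2543
7. ⊥bis P7·P5 via (36.415,36.08): [(38.6719, 2.4789) (0.6243, 47.4101) (0, 47.3513) (0, 0) (38.3446, 0)]  |A|=978.2543
8. ⊥bis P7·P6 via (28.85,9.135): [(29.9282, 12.8046) (0.6243, 47.4101) (0, 47.3513) (0, 0) (26.166, 0)]  |A|=887.7557
9. ⊥bis P7·P8 via (40.295,21.915): [(29.9282, 12.8046) (0.6243, 47.4101) (0, 47.3513) (0, 0) (26.166, 0)]  |A|=887.7557
10. canonical 5-gon: [(29.9282, 12.8046) (0.6243, 47.4101) (0, 47.3513) (0, 0) (26.166, 0)]
11. shoelace: 887.7557

Area of P7's cell: 887.7557 (5 vertices)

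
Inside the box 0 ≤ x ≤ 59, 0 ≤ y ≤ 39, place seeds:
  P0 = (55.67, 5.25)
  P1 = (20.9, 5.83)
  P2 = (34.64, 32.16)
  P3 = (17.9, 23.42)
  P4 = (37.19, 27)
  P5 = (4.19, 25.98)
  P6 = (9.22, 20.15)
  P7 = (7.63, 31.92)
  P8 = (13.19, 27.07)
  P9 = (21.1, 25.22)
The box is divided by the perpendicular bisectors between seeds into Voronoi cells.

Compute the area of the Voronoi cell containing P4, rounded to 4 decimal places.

1. box [0,59]×[0,39]: [(0, 0) (59, 0) (59, 39) (0, 39)]
2. ⊥bis P4·P0 via (46.43,16.125): [(0, 0) (27.4517, 0) (59, 26.8052) (59, 39) (0, 39)]  |A|=1878.1715
3. ⊥bis P4·P1 via (29.045,16.415): [(0, 38.7647) (38.347, 9.2572) (59, 26.8052) (59, 39) (0, 39)]  |A|=1007.8528
4. ⊥bis P4·P2 via (35.915,29.58): [(21.3136, 22.3642) (38.347, 9.2572) (59, 26.8052) (59, 39) (54.9766, 39)]  |A|=548.0548
5. ⊥bis P4·P3 via (27.545,25.21): [(27.5053, 25.424) (29.1993, 16.2963) (38.347, 9.2572) (59, 26.8052) (59, 39) (54.9766, 39)]  |A|=517.2051
6. ⊥bis P4·P5 via (20.69,26.49): [(27.5053, 25.424) (29.1993, 16.2963) (38.347, 9.2572) (59, 26.8052) (59, 39) (54.9766, 39)]  |A|=517.2051
7. ⊥bis P4·P6 via (23.205,23.575): [(27.5053, 25.424) (29.1993, 16.2963) (38.347, 9.2572) (59, 26.8052) (59, 39) (54.9766, 39)]  |A|=517.2051
8. ⊥bis P4·P7 via (22.41,29.46): [(27.5053, 25.424) (29.1993, 16.2963) (38.347, 9.2572) (59, 26.8052) (59, 39) (54.9766, 39)]  |A|=517.2051
9. ⊥bis P4·P8 via (25.19,27.035): [(27.5053, 25.424) (29.1993, 16.2963) (38.347, 9.2572) (59, 26.8052) (59, 39) (54.9766, 39)]  |A|=517.2051
10. ⊥bis P4·P9 via (29.145,26.11): [(29.132, 26.2279) (30.3266, 15.4288) (38.347, 9.2572) (59, 26.8052) (59, 39) (54.9766, 39)]  |A|=503.5312
11. canonical 6-gon: [(29.132, 26.2279) (30.3266, 15.4288) (38.347, 9.2572) (59, 26.8052) (59, 39) (54.9766, 39)]
12. shoelace: 503.5312

Area of P4's cell: 503.5312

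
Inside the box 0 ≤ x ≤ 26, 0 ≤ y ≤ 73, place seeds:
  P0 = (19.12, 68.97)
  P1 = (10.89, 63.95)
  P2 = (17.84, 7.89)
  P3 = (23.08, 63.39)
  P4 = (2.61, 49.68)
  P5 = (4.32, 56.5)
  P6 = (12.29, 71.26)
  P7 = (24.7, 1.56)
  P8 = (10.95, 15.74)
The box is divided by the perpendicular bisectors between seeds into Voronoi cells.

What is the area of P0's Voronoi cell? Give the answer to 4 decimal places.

Area of P0's cell: 71.2537

1. box [0,26]×[0,73]: [(0, 0) (26, 0) (26, 73) (0, 73)]
2. ⊥bis P0·P1 via (15.005,66.46): [(26, 48.4343) (26, 73) (11.0158, 73)]  |A|=184.048
3. ⊥bis P0·P2 via (18.48,38.43): [(26, 48.4343) (26, 73) (11.0158, 73)]  |A|=184.048
4. ⊥bis P0·P3 via (21.1,66.18): [(16.9655, 63.2458) (26, 69.6574) (26, 73) (11.0158, 73)]  |A|=88.1781
5. ⊥bis P0·P4 via (10.865,59.325): [(16.9655, 63.2458) (26, 69.6574) (26, 73) (11.0158, 73)]  |A|=88.1781
6. ⊥bis P0·P5 via (11.72,62.735): [(16.9655, 63.2458) (26, 69.6574) (26, 73) (11.0158, 73)]  |A|=88.1781
7. ⊥bis P0·P6 via (15.705,70.115): [(14.6659, 67.0159) (16.9655, 63.2458) (26, 69.6574) (26, 73) (16.6723, 73)]  |A|=71.2537
8. ⊥bis P0·P7 via (21.91,35.265): [(14.6659, 67.0159) (16.9655, 63.2458) (26, 69.6574) (26, 73) (16.6723, 73)]  |A|=71.2537
9. ⊥bis P0·P8 via (15.035,42.355): [(14.6659, 67.0159) (16.9655, 63.2458) (26, 69.6574) (26, 73) (16.6723, 73)]  |A|=71.2537
10. canonical 5-gon: [(14.6659, 67.0159) (16.9655, 63.2458) (26, 69.6574) (26, 73) (16.6723, 73)]
11. shoelace: 71.2537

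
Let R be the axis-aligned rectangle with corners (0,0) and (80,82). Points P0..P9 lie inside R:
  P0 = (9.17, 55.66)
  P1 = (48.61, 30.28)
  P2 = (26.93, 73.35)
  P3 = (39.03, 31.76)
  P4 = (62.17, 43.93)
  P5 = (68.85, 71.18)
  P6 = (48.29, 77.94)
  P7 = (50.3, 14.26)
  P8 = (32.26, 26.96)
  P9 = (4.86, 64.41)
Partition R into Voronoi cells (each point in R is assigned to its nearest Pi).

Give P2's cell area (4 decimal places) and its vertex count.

1. box [0,80]×[0,82]: [(0, 0) (80, 0) (80, 82) (0, 82)]
2. ⊥bis P2·P0 via (18.05,64.505): [(80, 2.3099) (80, 82) (0.624, 82)]  |A|=3162.744
3. ⊥bis P2·P1 via (37.77,51.815): [(33.0543, 49.4413) (80, 73.0722) (80, 82) (0.624, 82)]  |A|=1501.7521
4. ⊥bis P2·P3 via (32.98,52.555): [(30.633, 51.8722) (47.8136, 56.8706) (80, 73.0722) (80, 82) (0.624, 82)]  |A|=1474.8187
5. ⊥bis P2·P4 via (44.55,58.64): [(30.633, 51.8722) (41.552, 55.0489) (64.052, 82) (0.624, 82)]  |A|=1066.8754
6. ⊥bis P2·P5 via (47.89,72.265): [(30.633, 51.8722) (41.552, 55.0489) (47.3589, 62.0045) (48.3939, 82) (0.624, 82)]  |A|=910.33
7. ⊥bis P2·P6 via (37.61,75.645): [(30.633, 51.8722) (41.552, 55.0489) (41.9368, 55.5098) (36.2444, 82) (0.624, 82)]  |A|=698.5611
8. ⊥bis P2·P7 via (38.615,43.805): [(30.633, 51.8722) (41.552, 55.0489) (41.9368, 55.5098) (36.2444, 82) (0.624, 82)]  |A|=698.5611
9. ⊥bis P2·P8 via (29.595,50.155): [(30.633, 51.8722) (41.552, 55.0489) (41.9368, 55.5098) (36.2444, 82) (0.624, 82)]  |A|=698.5611
10. ⊥bis P2·P9 via (15.895,68.88): [(17.4048, 65.1527) (30.633, 51.8722) (41.552, 55.0489) (41.9368, 55.5098) (36.2444, 82) (10.5804, 82)]  |A|=614.6915
11. canonical 6-gon: [(17.4048, 65.1527) (30.633, 51.8722) (41.552, 55.0489) (41.9368, 55.5098) (36.2444, 82) (10.5804, 82)]
12. shoelace: 614.6915

Area of P2's cell: 614.6915 (6 vertices)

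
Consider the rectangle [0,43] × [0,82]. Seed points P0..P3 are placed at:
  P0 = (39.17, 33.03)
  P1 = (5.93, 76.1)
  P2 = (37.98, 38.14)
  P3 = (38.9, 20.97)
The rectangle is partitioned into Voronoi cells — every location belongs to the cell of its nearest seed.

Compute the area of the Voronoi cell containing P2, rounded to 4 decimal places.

Area of P2's cell: 1078.2435

1. box [0,43]×[0,82]: [(0, 0) (43, 0) (43, 82) (0, 82)]
2. ⊥bis P2·P0 via (38.575,35.585): [(0, 26.6018) (43, 36.6155) (43, 82) (0, 82)]  |A|=2166.8289
3. ⊥bis P2·P1 via (21.955,57.12): [(0, 38.5832) (0, 26.6018) (43, 36.6155) (43, 74.8885)]  |A|=1080.47
4. ⊥bis P2·P3 via (38.44,29.555): [(0, 38.5832) (0, 27.4953) (4.9836, 27.7623) (43, 36.6155) (43, 74.8885)]  |A|=1078.2435
5. canonical 5-gon: [(0, 38.5832) (0, 27.4953) (4.9836, 27.7623) (43, 36.6155) (43, 74.8885)]
6. shoelace: 1078.2435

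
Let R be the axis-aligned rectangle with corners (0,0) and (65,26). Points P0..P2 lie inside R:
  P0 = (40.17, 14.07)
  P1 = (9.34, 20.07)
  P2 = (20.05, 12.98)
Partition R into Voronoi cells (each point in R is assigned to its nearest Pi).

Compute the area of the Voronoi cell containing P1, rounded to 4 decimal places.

Area of P1's cell: 321.3979

1. box [0,65]×[0,26]: [(0, 0) (65, 0) (65, 26) (0, 26)]
2. ⊥bis P1·P0 via (24.755,17.07): [(0, 0) (21.4329, 0) (26.4929, 26) (0, 26)]  |A|=623.0358
3. ⊥bis P1·P2 via (14.695,16.525): [(0, 0) (3.7555, 0) (20.9674, 26) (0, 26)]  |A|=321.3979
4. canonical 4-gon: [(0, 0) (3.7555, 0) (20.9674, 26) (0, 26)]
5. shoelace: 321.3979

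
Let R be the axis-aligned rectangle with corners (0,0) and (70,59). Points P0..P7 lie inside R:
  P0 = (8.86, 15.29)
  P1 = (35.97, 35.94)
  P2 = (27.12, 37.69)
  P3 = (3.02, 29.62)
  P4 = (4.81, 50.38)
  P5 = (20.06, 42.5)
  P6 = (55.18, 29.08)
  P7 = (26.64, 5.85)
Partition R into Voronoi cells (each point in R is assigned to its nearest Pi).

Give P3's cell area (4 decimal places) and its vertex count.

Area of P3's cell: 232.9531 (5 vertices)

1. box [0,70]×[0,59]: [(0, 0) (70, 0) (70, 59) (0, 59)]
2. ⊥bis P3·P0 via (5.94,22.455): [(0, 20.0342) (70, 48.5618) (70, 59) (0, 59)]  |A|=1729.139
3. ⊥bis P3·P1 via (19.495,32.78): [(0, 20.0342) (20.3491, 28.3272) (14.4659, 59) (0, 59)]  |A|=618.3125
4. ⊥bis P3·P2 via (15.07,33.655): [(0, 20.0342) (17.2737, 27.0739) (6.5831, 59) (0, 59)]  |A|=441.6282
5. ⊥bis P3·P4 via (3.915,40): [(0, 40.3376) (0, 20.0342) (17.2737, 27.0739) (13.2138, 39.1982)]  |A|=253.1485
6. ⊥bis P3·P5 via (11.54,36.06): [(8.8858, 39.5714) (0, 40.3376) (0, 20.0342) (17.2737, 27.0739) (16.4318, 29.5883)]  |A|=232.9531
7. ⊥bis P3·P6 via (29.1,29.35): [(8.8858, 39.5714) (0, 40.3376) (0, 20.0342) (17.2737, 27.0739) (16.4318, 29.5883)]  |A|=232.9531
8. ⊥bis P3·P7 via (14.83,17.735): [(8.8858, 39.5714) (0, 40.3376) (0, 20.0342) (17.2737, 27.0739) (16.4318, 29.5883)]  |A|=232.9531
9. canonical 5-gon: [(8.8858, 39.5714) (0, 40.3376) (0, 20.0342) (17.2737, 27.0739) (16.4318, 29.5883)]
10. shoelace: 232.9531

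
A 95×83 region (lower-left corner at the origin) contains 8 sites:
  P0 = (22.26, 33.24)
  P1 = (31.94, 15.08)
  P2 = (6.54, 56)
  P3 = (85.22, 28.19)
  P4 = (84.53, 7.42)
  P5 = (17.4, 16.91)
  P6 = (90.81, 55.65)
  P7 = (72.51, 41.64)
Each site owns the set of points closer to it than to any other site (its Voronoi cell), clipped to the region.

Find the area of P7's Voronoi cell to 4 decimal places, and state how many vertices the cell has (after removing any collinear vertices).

1. box [0,95]×[0,83]: [(0, 0) (95, 0) (95, 83) (0, 83)]
2. ⊥bis P7·P0 via (47.385,37.44): [(53.6436, 0) (95, 0) (95, 83) (39.769, 83)]  |A|=4008.376
3. ⊥bis P7·P1 via (52.225,28.36): [(47.7637, 35.1746) (70.7915, 0) (95, 0) (95, 83) (39.769, 83)]  |A|=3706.792
4. ⊥bis P7·P2 via (39.525,48.82): [(42.8948, 64.301) (47.7637, 35.1746) (70.7915, 0) (95, 0) (95, 83) (46.9651, 83)]  |A|=3639.5117
5. ⊥bis P7·P3 via (78.865,34.915): [(42.8948, 64.301) (47.7637, 35.1746) (59.7557, 16.857) (95, 50.1623) (95, 83) (46.9651, 83)]  |A|=2551.5016
6. ⊥bis P7·P4 via (78.52,24.53): [(42.8948, 64.301) (47.7637, 35.1746) (59.1798, 17.7366) (61.5778, 18.579) (95, 50.1623) (95, 83) (46.9651, 83)]  |A|=2550.2044
7. ⊥bis P7·P5 via (44.955,29.275): [(42.8948, 64.301) (47.7637, 35.1746) (59.1798, 17.7366) (61.5778, 18.579) (95, 50.1623) (95, 83) (46.9651, 83)]  |A|=2550.2044
8. ⊥bis P7·P6 via (81.66,48.645): [(42.8948, 64.301) (47.7637, 35.1746) (59.1798, 17.7366) (61.5778, 18.579) (86.5857, 42.211) (55.3587, 83) (46.9651, 83)]  |A|=1603.5867
9. canonical 7-gon: [(42.8948, 64.301) (47.7637, 35.1746) (59.1798, 17.7366) (61.5778, 18.579) (86.5857, 42.211) (55.3587, 83) (46.9651, 83)]
10. shoelace: 1603.5867

Area of P7's cell: 1603.5867 (7 vertices)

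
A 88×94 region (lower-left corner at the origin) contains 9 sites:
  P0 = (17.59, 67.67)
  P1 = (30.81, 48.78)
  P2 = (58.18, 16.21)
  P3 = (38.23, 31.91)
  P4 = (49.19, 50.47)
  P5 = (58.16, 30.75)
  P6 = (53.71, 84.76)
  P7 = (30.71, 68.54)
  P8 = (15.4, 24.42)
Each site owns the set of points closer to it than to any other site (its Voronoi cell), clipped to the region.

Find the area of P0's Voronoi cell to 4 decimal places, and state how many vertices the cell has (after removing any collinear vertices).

Area of P0's cell: 1028.9461 (5 vertices)

1. box [0,88]×[0,94]: [(0, 0) (88, 0) (88, 94) (0, 94)]
2. ⊥bis P0·P1 via (24.2,58.225): [(0, 41.2888) (75.3187, 94) (0, 94)]  |A|=1985.069
3. ⊥bis P0·P2 via (37.885,41.94): [(0, 41.2888) (75.3187, 94) (0, 94)]  |A|=1985.069
4. ⊥bis P0·P3 via (27.91,49.79): [(0, 41.2888) (75.3187, 94) (0, 94)]  |A|=1985.069
5. ⊥bis P0·P4 via (33.39,59.07): [(0, 41.2888) (38.3018, 68.094) (52.4025, 94) (0, 94)]  |A|=1688.2357
6. ⊥bis P0·P5 via (37.875,49.21): [(0, 41.2888) (38.3018, 68.094) (52.4025, 94) (0, 94)]  |A|=1688.2357
7. ⊥bis P0·P6 via (35.65,76.215): [(0, 41.2888) (38.3018, 68.094) (38.9387, 69.2642) (27.2351, 94) (0, 94)]  |A|=1376.9675
8. ⊥bis P0·P7 via (24.15,68.105): [(0, 41.2888) (24.7783, 58.6297) (22.4329, 94) (0, 94)]  |A|=1049.7753
9. ⊥bis P0·P8 via (16.495,46.045): [(0, 46.8802) (7.4505, 46.503) (24.7783, 58.6297) (22.4329, 94) (0, 94)]  |A|=1028.9461
10. canonical 5-gon: [(0, 46.8802) (7.4505, 46.503) (24.7783, 58.6297) (22.4329, 94) (0, 94)]
11. shoelace: 1028.9461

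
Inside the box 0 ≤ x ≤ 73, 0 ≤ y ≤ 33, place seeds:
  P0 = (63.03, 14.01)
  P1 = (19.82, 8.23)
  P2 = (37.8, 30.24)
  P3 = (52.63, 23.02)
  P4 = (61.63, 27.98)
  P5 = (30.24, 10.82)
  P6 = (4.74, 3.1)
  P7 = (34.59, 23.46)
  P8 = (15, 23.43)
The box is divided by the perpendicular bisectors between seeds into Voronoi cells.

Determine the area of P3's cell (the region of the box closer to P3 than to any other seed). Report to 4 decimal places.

Area of P3's cell: 265.8724

1. box [0,73]×[0,33]: [(0, 0) (73, 0) (73, 33) (0, 33)]
2. ⊥bis P3·P0 via (57.83,18.515): [(0, 0) (41.7896, 0) (70.379, 33) (0, 33)]  |A|=1850.7823
3. ⊥bis P3·P1 via (36.225,15.625): [(42.7623, 1.1227) (70.379, 33) (28.3927, 33)]  |A|=669.2037
4. ⊥bis P3·P2 via (45.215,26.63): [(37.9712, 11.7512) (42.7623, 1.1227) (70.379, 33) (48.3162, 33)]  |A|=457.5283
5. ⊥bis P3·P4 via (57.13,25.5): [(37.9712, 11.7512) (42.7623, 1.1227) (59.755, 20.7369) (52.9967, 33) (48.3162, 33)]  |A|=350.9479
6. ⊥bis P3·P5 via (41.435,16.92): [(40.9347, 17.8382) (47.2317, 6.2817) (59.755, 20.7369) (52.9967, 33) (48.3162, 33)]  |A|=278.5496
7. ⊥bis P3·P6 via (28.685,13.06): [(40.9347, 17.8382) (47.2317, 6.2817) (59.755, 20.7369) (52.9967, 33) (48.3162, 33)]  |A|=278.5496
8. ⊥bis P3·P7 via (43.61,23.24): [(43.6124, 23.3382) (43.3693, 13.3701) (47.2317, 6.2817) (59.755, 20.7369) (52.9967, 33) (48.3162, 33)]  |A|=265.8724
9. ⊥bis P3·P8 via (33.815,23.225): [(43.6124, 23.3382) (43.3693, 13.3701) (47.2317, 6.2817) (59.755, 20.7369) (52.9967, 33) (48.3162, 33)]  |A|=265.8724
10. canonical 6-gon: [(43.6124, 23.3382) (43.3693, 13.3701) (47.2317, 6.2817) (59.755, 20.7369) (52.9967, 33) (48.3162, 33)]
11. shoelace: 265.8724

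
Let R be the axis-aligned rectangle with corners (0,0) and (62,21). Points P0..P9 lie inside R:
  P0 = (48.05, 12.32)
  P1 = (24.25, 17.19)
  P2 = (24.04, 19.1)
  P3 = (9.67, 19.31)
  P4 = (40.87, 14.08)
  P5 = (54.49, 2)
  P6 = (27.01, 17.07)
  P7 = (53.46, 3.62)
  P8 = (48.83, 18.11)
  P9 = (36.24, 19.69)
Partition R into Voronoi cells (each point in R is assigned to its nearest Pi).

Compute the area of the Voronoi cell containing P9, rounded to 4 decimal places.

Area of P9's cell: 53.3289

1. box [0,62]×[0,21]: [(0, 0) (62, 0) (62, 21) (0, 21)]
2. ⊥bis P9·P0 via (42.145,16.005): [(0, 0) (32.1571, 0) (45.2621, 21) (0, 21)]  |A|=812.902
3. ⊥bis P9·P1 via (30.245,18.44): [(33.6058, 2.3215) (45.2621, 21) (29.7112, 21)]  |A|=145.2339
4. ⊥bis P9·P2 via (30.14,19.395): [(30.1684, 18.8073) (33.6058, 2.3215) (45.2621, 21) (30.0624, 21)]  |A|=144.8489
5. ⊥bis P9·P3 via (22.955,19.5): [(30.1684, 18.8073) (33.6058, 2.3215) (45.2621, 21) (30.0624, 21)]  |A|=144.8489
6. ⊥bis P9·P4 via (38.555,16.885): [(30.1684, 18.8073) (31.7417, 11.2619) (43.541, 21) (30.0624, 21)]  |A|=66.9529
7. ⊥bis P9·P5 via (45.365,10.845): [(30.1684, 18.8073) (31.7417, 11.2619) (43.541, 21) (30.0624, 21)]  |A|=66.9529
8. ⊥bis P9·P6 via (31.625,18.38): [(33.2842, 12.5349) (43.541, 21) (30.8813, 21)]  |A|=53.5827
9. ⊥bis P9·P7 via (44.85,11.655): [(33.2842, 12.5349) (43.541, 21) (30.8813, 21)]  |A|=53.5827
10. ⊥bis P9·P8 via (42.535,18.9): [(33.2842, 12.5349) (42.7128, 20.3164) (42.7985, 21) (30.8813, 21)]  |A|=53.3289
11. canonical 4-gon: [(33.2842, 12.5349) (42.7128, 20.3164) (42.7985, 21) (30.8813, 21)]
12. shoelace: 53.3289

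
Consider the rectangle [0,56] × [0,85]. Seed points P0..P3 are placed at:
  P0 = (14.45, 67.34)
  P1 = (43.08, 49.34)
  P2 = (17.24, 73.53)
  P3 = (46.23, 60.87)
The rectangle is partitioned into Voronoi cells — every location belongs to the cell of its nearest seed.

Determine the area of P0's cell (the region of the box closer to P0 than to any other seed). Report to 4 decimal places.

1. box [0,56]×[0,85]: [(0, 0) (56, 0) (56, 85) (0, 85)]
2. ⊥bis P0·P1 via (28.765,58.34): [(0, 12.5877) (45.5264, 85) (0, 85)]  |A|=1648.3378
3. ⊥bis P0·P2 via (15.845,70.435): [(0, 77.5768) (0, 12.5877) (31.8374, 63.2268)]  |A|=1034.5415
4. ⊥bis P0·P3 via (30.34,64.105): [(30.3021, 63.9188) (0, 77.5768) (0, 12.5877) (29.3585, 59.284)]  |A|=1030.6572
5. canonical 4-gon: [(30.3021, 63.9188) (0, 77.5768) (0, 12.5877) (29.3585, 59.284)]
6. shoelace: 1030.6572

Area of P0's cell: 1030.6572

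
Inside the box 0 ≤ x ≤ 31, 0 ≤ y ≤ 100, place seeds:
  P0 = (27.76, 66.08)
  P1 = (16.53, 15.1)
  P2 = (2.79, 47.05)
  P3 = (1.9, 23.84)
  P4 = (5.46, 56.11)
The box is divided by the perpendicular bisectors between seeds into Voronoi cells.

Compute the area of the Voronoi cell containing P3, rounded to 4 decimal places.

Area of P3's cell: 289.5655

1. box [0,31]×[0,100]: [(0, 0) (31, 0) (31, 100) (0, 100)]
2. ⊥bis P3·P0 via (14.83,44.96): [(0, 54.0392) (0, 0) (31, 0) (31, 35.0605)]  |A|=1381.0443
3. ⊥bis P3·P1 via (9.215,19.47): [(21.8685, 40.6509) (0, 54.0392) (0, 4.0449)]  |A|=546.6505
4. ⊥bis P3·P2 via (2.345,35.445): [(18.3909, 34.8297) (0, 35.5349) (0, 4.0449)]  |A|=289.5655
5. ⊥bis P3·P4 via (3.68,39.975): [(18.3909, 34.8297) (0, 35.5349) (0, 4.0449)]  |A|=289.5655
6. canonical 3-gon: [(18.3909, 34.8297) (0, 35.5349) (0, 4.0449)]
7. shoelace: 289.5655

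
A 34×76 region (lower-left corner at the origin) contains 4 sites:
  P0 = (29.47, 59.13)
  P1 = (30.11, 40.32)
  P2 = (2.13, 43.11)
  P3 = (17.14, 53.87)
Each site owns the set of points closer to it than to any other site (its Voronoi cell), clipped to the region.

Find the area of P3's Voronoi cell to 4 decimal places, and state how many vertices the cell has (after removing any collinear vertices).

1. box [0,34]×[0,76]: [(0, 0) (34, 0) (34, 76) (0, 76)]
2. ⊥bis P3·P0 via (23.305,56.5): [(0, 0) (34, 0) (34, 31.4298) (14.9863, 76) (0, 76)]  |A|=2160.2768
3. ⊥bis P3·P1 via (23.625,47.095): [(0, 24.4813) (26.2467, 49.6044) (14.9863, 76) (0, 76)]  |A|=873.8829
4. ⊥bis P3·P2 via (9.635,48.49): [(0, 61.9306) (15.9212, 39.7209) (26.2467, 49.6044) (14.9863, 76) (0, 76)]  |A|=575.764
5. canonical 5-gon: [(0, 61.9306) (15.9212, 39.7209) (26.2467, 49.6044) (14.9863, 76) (0, 76)]
6. shoelace: 575.764

Area of P3's cell: 575.7640 (5 vertices)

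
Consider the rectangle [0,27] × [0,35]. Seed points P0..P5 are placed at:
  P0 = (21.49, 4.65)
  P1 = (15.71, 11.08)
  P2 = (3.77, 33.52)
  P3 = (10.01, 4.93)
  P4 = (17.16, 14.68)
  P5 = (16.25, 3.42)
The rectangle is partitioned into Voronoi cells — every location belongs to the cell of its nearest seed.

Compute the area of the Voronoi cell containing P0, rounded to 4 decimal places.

1. box [0,27]×[0,35]: [(0, 0) (27, 0) (27, 35) (0, 35)]
2. ⊥bis P0·P1 via (18.6,7.865): [(9.8505, 0) (27, 0) (27, 15.4159)]  |A|=132.1869
3. ⊥bis P0·P2 via (12.63,19.085): [(9.8505, 0) (27, 0) (27, 15.4159)]  |A|=132.1869
4. ⊥bis P0·P3 via (15.75,4.79): [(15.7628, 5.3146) (15.6332, 0) (27, 0) (27, 15.4159)]  |A|=116.8207
5. ⊥bis P0·P4 via (19.325,9.665): [(21.7828, 10.726) (15.7628, 5.3146) (15.6332, 0) (27, 0) (27, 12.9783)]  |A|=110.4621
6. ⊥bis P0·P5 via (18.87,4.035): [(21.7828, 10.726) (18.0806, 7.3981) (19.8171, 0) (27, 0) (27, 12.9783)]  |A|=88.9614
7. canonical 5-gon: [(21.7828, 10.726) (18.0806, 7.3981) (19.8171, 0) (27, 0) (27, 12.9783)]
8. shoelace: 88.9614

Area of P0's cell: 88.9614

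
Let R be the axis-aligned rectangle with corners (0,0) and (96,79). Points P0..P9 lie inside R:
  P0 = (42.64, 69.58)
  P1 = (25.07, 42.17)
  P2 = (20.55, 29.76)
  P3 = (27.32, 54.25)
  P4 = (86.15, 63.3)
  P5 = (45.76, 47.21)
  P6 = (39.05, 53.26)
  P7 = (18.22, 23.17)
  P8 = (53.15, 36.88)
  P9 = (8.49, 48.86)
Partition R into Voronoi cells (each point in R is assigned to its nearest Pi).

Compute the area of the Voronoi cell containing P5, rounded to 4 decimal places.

Area of P5's cell: 365.7206

1. box [0,96]×[0,79]: [(0, 0) (96, 0) (96, 79) (0, 79)]
2. ⊥bis P5·P0 via (44.2,58.395): [(0, 52.2303) (0, 0) (96, 0) (96, 65.6197)]  |A|=5656.7996
3. ⊥bis P5·P1 via (35.415,44.69): [(32.4749, 56.7597) (46.3013, 0) (96, 0) (96, 65.6197)]  |A|=3494.6897
4. ⊥bis P5·P2 via (33.155,38.485): [(32.4749, 56.7597) (38.9745, 30.0775) (59.7938, 0) (96, 0) (96, 65.6197)]  |A|=3291.7799
5. ⊥bis P5·P3 via (36.54,50.73): [(39.2001, 57.6977) (34.955, 46.5784) (38.9745, 30.0775) (59.7938, 0) (96, 0) (96, 65.6197)]  |A|=3256.381
6. ⊥bis P5·P4 via (65.955,55.255): [(63.6249, 61.1042) (39.2001, 57.6977) (34.955, 46.5784) (38.9745, 30.0775) (59.7938, 0) (87.9667, 0)]  |A|=1948.724
7. ⊥bis P5·P6 via (42.405,50.235): [(63.6249, 61.1042) (50.5625, 59.2824) (35.8384, 42.952) (38.9745, 30.0775) (59.7938, 0) (87.9667, 0)]  |A|=1855.0066
8. ⊥bis P5·P7 via (31.99,35.19): [(63.6249, 61.1042) (50.5625, 59.2824) (35.8384, 42.952) (38.9745, 30.0775) (48.633, 16.1239) (62.7078, 0) (87.9667, 0)]  |A|=1831.514
9. ⊥bis P5·P8 via (49.455,42.045): [(66.3909, 54.1608) (63.6249, 61.1042) (50.5625, 59.2824) (35.8384, 42.952) (38.0473, 33.884)]  |A|=365.7206
10. ⊥bis P5·P9 via (27.125,48.035): [(66.3909, 54.1608) (63.6249, 61.1042) (50.5625, 59.2824) (35.8384, 42.952) (38.0473, 33.884)]  |A|=365.7206
11. canonical 5-gon: [(66.3909, 54.1608) (63.6249, 61.1042) (50.5625, 59.2824) (35.8384, 42.952) (38.0473, 33.884)]
12. shoelace: 365.7206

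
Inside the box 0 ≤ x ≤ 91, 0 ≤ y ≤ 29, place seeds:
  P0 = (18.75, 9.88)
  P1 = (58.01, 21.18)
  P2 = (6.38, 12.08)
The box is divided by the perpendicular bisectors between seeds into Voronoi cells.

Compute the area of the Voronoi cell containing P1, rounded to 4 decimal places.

Area of P1's cell: 1517.3827

1. box [0,91]×[0,29]: [(0, 0) (91, 0) (91, 29) (0, 29)]
2. ⊥bis P1·P0 via (38.38,15.53): [(42.8499, 0) (91, 0) (91, 29) (34.503, 29)]  |A|=1517.3827
3. ⊥bis P1·P2 via (32.195,16.63): [(42.8499, 0) (91, 0) (91, 29) (34.503, 29)]  |A|=1517.3827
4. canonical 4-gon: [(42.8499, 0) (91, 0) (91, 29) (34.503, 29)]
5. shoelace: 1517.3827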